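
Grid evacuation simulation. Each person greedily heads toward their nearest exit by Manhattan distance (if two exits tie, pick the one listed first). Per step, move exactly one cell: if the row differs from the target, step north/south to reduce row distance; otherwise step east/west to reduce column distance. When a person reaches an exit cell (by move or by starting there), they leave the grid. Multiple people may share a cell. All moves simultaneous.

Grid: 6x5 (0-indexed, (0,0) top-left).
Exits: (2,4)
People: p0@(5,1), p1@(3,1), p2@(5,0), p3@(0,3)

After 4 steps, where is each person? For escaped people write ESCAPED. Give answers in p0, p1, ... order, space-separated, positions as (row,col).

Step 1: p0:(5,1)->(4,1) | p1:(3,1)->(2,1) | p2:(5,0)->(4,0) | p3:(0,3)->(1,3)
Step 2: p0:(4,1)->(3,1) | p1:(2,1)->(2,2) | p2:(4,0)->(3,0) | p3:(1,3)->(2,3)
Step 3: p0:(3,1)->(2,1) | p1:(2,2)->(2,3) | p2:(3,0)->(2,0) | p3:(2,3)->(2,4)->EXIT
Step 4: p0:(2,1)->(2,2) | p1:(2,3)->(2,4)->EXIT | p2:(2,0)->(2,1) | p3:escaped

(2,2) ESCAPED (2,1) ESCAPED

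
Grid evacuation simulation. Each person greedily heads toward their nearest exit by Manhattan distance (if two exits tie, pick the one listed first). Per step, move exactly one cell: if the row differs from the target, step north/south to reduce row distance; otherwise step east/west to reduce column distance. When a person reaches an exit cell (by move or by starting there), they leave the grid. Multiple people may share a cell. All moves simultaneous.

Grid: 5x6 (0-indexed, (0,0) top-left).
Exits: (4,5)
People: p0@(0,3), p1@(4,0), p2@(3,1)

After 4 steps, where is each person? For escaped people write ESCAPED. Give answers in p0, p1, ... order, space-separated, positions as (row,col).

Step 1: p0:(0,3)->(1,3) | p1:(4,0)->(4,1) | p2:(3,1)->(4,1)
Step 2: p0:(1,3)->(2,3) | p1:(4,1)->(4,2) | p2:(4,1)->(4,2)
Step 3: p0:(2,3)->(3,3) | p1:(4,2)->(4,3) | p2:(4,2)->(4,3)
Step 4: p0:(3,3)->(4,3) | p1:(4,3)->(4,4) | p2:(4,3)->(4,4)

(4,3) (4,4) (4,4)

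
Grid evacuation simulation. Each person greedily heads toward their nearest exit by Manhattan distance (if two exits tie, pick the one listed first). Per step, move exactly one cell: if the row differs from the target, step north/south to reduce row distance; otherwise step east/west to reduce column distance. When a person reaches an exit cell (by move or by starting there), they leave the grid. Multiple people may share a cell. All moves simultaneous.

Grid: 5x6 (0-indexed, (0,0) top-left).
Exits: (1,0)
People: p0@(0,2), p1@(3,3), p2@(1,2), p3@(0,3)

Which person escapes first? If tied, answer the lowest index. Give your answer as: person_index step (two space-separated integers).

Answer: 2 2

Derivation:
Step 1: p0:(0,2)->(1,2) | p1:(3,3)->(2,3) | p2:(1,2)->(1,1) | p3:(0,3)->(1,3)
Step 2: p0:(1,2)->(1,1) | p1:(2,3)->(1,3) | p2:(1,1)->(1,0)->EXIT | p3:(1,3)->(1,2)
Step 3: p0:(1,1)->(1,0)->EXIT | p1:(1,3)->(1,2) | p2:escaped | p3:(1,2)->(1,1)
Step 4: p0:escaped | p1:(1,2)->(1,1) | p2:escaped | p3:(1,1)->(1,0)->EXIT
Step 5: p0:escaped | p1:(1,1)->(1,0)->EXIT | p2:escaped | p3:escaped
Exit steps: [3, 5, 2, 4]
First to escape: p2 at step 2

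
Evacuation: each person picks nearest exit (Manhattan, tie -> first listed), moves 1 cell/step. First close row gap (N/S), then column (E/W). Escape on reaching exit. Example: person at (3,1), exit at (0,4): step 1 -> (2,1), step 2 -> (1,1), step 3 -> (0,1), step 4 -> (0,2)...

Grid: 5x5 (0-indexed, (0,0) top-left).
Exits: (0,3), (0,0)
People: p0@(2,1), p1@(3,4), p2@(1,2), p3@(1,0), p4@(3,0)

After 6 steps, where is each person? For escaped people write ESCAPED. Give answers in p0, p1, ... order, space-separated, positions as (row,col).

Step 1: p0:(2,1)->(1,1) | p1:(3,4)->(2,4) | p2:(1,2)->(0,2) | p3:(1,0)->(0,0)->EXIT | p4:(3,0)->(2,0)
Step 2: p0:(1,1)->(0,1) | p1:(2,4)->(1,4) | p2:(0,2)->(0,3)->EXIT | p3:escaped | p4:(2,0)->(1,0)
Step 3: p0:(0,1)->(0,0)->EXIT | p1:(1,4)->(0,4) | p2:escaped | p3:escaped | p4:(1,0)->(0,0)->EXIT
Step 4: p0:escaped | p1:(0,4)->(0,3)->EXIT | p2:escaped | p3:escaped | p4:escaped

ESCAPED ESCAPED ESCAPED ESCAPED ESCAPED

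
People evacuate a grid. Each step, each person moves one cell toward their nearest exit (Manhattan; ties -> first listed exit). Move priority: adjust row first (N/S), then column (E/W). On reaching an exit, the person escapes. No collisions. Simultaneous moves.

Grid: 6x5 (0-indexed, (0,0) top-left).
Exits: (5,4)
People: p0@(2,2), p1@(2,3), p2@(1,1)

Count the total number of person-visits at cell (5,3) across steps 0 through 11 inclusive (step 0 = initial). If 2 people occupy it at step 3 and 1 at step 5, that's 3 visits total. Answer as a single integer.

Answer: 3

Derivation:
Step 0: p0@(2,2) p1@(2,3) p2@(1,1) -> at (5,3): 0 [-], cum=0
Step 1: p0@(3,2) p1@(3,3) p2@(2,1) -> at (5,3): 0 [-], cum=0
Step 2: p0@(4,2) p1@(4,3) p2@(3,1) -> at (5,3): 0 [-], cum=0
Step 3: p0@(5,2) p1@(5,3) p2@(4,1) -> at (5,3): 1 [p1], cum=1
Step 4: p0@(5,3) p1@ESC p2@(5,1) -> at (5,3): 1 [p0], cum=2
Step 5: p0@ESC p1@ESC p2@(5,2) -> at (5,3): 0 [-], cum=2
Step 6: p0@ESC p1@ESC p2@(5,3) -> at (5,3): 1 [p2], cum=3
Step 7: p0@ESC p1@ESC p2@ESC -> at (5,3): 0 [-], cum=3
Total visits = 3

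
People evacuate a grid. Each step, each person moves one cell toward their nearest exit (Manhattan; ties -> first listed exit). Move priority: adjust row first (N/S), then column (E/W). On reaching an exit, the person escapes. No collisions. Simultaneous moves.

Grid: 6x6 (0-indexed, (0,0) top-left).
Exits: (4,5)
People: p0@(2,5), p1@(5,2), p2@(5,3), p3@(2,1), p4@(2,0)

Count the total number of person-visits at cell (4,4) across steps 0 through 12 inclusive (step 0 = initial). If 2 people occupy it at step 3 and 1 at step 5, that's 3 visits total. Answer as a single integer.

Step 0: p0@(2,5) p1@(5,2) p2@(5,3) p3@(2,1) p4@(2,0) -> at (4,4): 0 [-], cum=0
Step 1: p0@(3,5) p1@(4,2) p2@(4,3) p3@(3,1) p4@(3,0) -> at (4,4): 0 [-], cum=0
Step 2: p0@ESC p1@(4,3) p2@(4,4) p3@(4,1) p4@(4,0) -> at (4,4): 1 [p2], cum=1
Step 3: p0@ESC p1@(4,4) p2@ESC p3@(4,2) p4@(4,1) -> at (4,4): 1 [p1], cum=2
Step 4: p0@ESC p1@ESC p2@ESC p3@(4,3) p4@(4,2) -> at (4,4): 0 [-], cum=2
Step 5: p0@ESC p1@ESC p2@ESC p3@(4,4) p4@(4,3) -> at (4,4): 1 [p3], cum=3
Step 6: p0@ESC p1@ESC p2@ESC p3@ESC p4@(4,4) -> at (4,4): 1 [p4], cum=4
Step 7: p0@ESC p1@ESC p2@ESC p3@ESC p4@ESC -> at (4,4): 0 [-], cum=4
Total visits = 4

Answer: 4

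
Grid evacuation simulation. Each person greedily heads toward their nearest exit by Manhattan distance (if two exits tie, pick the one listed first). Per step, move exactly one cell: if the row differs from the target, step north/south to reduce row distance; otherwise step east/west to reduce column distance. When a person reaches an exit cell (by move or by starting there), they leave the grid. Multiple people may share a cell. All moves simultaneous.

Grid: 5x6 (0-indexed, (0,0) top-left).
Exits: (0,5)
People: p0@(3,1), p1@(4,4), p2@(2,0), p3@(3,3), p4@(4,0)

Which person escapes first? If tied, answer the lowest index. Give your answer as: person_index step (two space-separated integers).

Step 1: p0:(3,1)->(2,1) | p1:(4,4)->(3,4) | p2:(2,0)->(1,0) | p3:(3,3)->(2,3) | p4:(4,0)->(3,0)
Step 2: p0:(2,1)->(1,1) | p1:(3,4)->(2,4) | p2:(1,0)->(0,0) | p3:(2,3)->(1,3) | p4:(3,0)->(2,0)
Step 3: p0:(1,1)->(0,1) | p1:(2,4)->(1,4) | p2:(0,0)->(0,1) | p3:(1,3)->(0,3) | p4:(2,0)->(1,0)
Step 4: p0:(0,1)->(0,2) | p1:(1,4)->(0,4) | p2:(0,1)->(0,2) | p3:(0,3)->(0,4) | p4:(1,0)->(0,0)
Step 5: p0:(0,2)->(0,3) | p1:(0,4)->(0,5)->EXIT | p2:(0,2)->(0,3) | p3:(0,4)->(0,5)->EXIT | p4:(0,0)->(0,1)
Step 6: p0:(0,3)->(0,4) | p1:escaped | p2:(0,3)->(0,4) | p3:escaped | p4:(0,1)->(0,2)
Step 7: p0:(0,4)->(0,5)->EXIT | p1:escaped | p2:(0,4)->(0,5)->EXIT | p3:escaped | p4:(0,2)->(0,3)
Step 8: p0:escaped | p1:escaped | p2:escaped | p3:escaped | p4:(0,3)->(0,4)
Step 9: p0:escaped | p1:escaped | p2:escaped | p3:escaped | p4:(0,4)->(0,5)->EXIT
Exit steps: [7, 5, 7, 5, 9]
First to escape: p1 at step 5

Answer: 1 5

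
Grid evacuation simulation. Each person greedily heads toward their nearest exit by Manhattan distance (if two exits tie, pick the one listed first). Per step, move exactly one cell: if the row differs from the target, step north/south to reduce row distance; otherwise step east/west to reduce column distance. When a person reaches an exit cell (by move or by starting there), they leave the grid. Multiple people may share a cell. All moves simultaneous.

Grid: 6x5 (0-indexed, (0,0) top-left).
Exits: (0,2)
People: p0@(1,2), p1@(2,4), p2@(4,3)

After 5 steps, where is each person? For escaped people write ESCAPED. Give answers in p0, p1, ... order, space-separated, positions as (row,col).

Step 1: p0:(1,2)->(0,2)->EXIT | p1:(2,4)->(1,4) | p2:(4,3)->(3,3)
Step 2: p0:escaped | p1:(1,4)->(0,4) | p2:(3,3)->(2,3)
Step 3: p0:escaped | p1:(0,4)->(0,3) | p2:(2,3)->(1,3)
Step 4: p0:escaped | p1:(0,3)->(0,2)->EXIT | p2:(1,3)->(0,3)
Step 5: p0:escaped | p1:escaped | p2:(0,3)->(0,2)->EXIT

ESCAPED ESCAPED ESCAPED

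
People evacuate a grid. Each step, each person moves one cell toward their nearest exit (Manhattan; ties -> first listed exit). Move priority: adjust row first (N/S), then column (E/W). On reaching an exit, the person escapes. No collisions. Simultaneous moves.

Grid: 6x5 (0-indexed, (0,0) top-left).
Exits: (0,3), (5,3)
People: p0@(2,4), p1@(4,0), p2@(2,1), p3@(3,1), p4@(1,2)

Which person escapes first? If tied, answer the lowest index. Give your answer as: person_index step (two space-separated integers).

Answer: 4 2

Derivation:
Step 1: p0:(2,4)->(1,4) | p1:(4,0)->(5,0) | p2:(2,1)->(1,1) | p3:(3,1)->(4,1) | p4:(1,2)->(0,2)
Step 2: p0:(1,4)->(0,4) | p1:(5,0)->(5,1) | p2:(1,1)->(0,1) | p3:(4,1)->(5,1) | p4:(0,2)->(0,3)->EXIT
Step 3: p0:(0,4)->(0,3)->EXIT | p1:(5,1)->(5,2) | p2:(0,1)->(0,2) | p3:(5,1)->(5,2) | p4:escaped
Step 4: p0:escaped | p1:(5,2)->(5,3)->EXIT | p2:(0,2)->(0,3)->EXIT | p3:(5,2)->(5,3)->EXIT | p4:escaped
Exit steps: [3, 4, 4, 4, 2]
First to escape: p4 at step 2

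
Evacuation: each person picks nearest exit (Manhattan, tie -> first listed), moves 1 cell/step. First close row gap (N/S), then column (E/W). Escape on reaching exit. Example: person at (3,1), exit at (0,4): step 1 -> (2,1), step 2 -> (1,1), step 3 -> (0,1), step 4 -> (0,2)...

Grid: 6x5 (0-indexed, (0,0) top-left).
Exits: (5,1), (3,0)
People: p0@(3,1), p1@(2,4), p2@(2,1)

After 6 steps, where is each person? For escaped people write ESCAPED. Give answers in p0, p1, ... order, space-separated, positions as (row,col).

Step 1: p0:(3,1)->(3,0)->EXIT | p1:(2,4)->(3,4) | p2:(2,1)->(3,1)
Step 2: p0:escaped | p1:(3,4)->(3,3) | p2:(3,1)->(3,0)->EXIT
Step 3: p0:escaped | p1:(3,3)->(3,2) | p2:escaped
Step 4: p0:escaped | p1:(3,2)->(3,1) | p2:escaped
Step 5: p0:escaped | p1:(3,1)->(3,0)->EXIT | p2:escaped

ESCAPED ESCAPED ESCAPED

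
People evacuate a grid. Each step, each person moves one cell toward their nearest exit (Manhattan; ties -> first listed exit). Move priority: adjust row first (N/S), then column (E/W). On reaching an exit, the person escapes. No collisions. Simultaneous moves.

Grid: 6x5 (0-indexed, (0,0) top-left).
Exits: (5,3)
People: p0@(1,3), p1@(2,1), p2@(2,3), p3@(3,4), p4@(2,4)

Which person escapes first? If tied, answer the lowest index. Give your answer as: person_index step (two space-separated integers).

Step 1: p0:(1,3)->(2,3) | p1:(2,1)->(3,1) | p2:(2,3)->(3,3) | p3:(3,4)->(4,4) | p4:(2,4)->(3,4)
Step 2: p0:(2,3)->(3,3) | p1:(3,1)->(4,1) | p2:(3,3)->(4,3) | p3:(4,4)->(5,4) | p4:(3,4)->(4,4)
Step 3: p0:(3,3)->(4,3) | p1:(4,1)->(5,1) | p2:(4,3)->(5,3)->EXIT | p3:(5,4)->(5,3)->EXIT | p4:(4,4)->(5,4)
Step 4: p0:(4,3)->(5,3)->EXIT | p1:(5,1)->(5,2) | p2:escaped | p3:escaped | p4:(5,4)->(5,3)->EXIT
Step 5: p0:escaped | p1:(5,2)->(5,3)->EXIT | p2:escaped | p3:escaped | p4:escaped
Exit steps: [4, 5, 3, 3, 4]
First to escape: p2 at step 3

Answer: 2 3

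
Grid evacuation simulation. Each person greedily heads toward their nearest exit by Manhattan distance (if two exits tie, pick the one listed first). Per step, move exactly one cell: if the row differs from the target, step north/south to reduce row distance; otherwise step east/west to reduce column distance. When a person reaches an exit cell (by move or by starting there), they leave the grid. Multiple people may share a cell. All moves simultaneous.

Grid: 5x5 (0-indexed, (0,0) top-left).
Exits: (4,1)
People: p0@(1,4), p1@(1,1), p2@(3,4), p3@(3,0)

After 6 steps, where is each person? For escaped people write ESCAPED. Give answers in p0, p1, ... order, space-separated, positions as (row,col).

Step 1: p0:(1,4)->(2,4) | p1:(1,1)->(2,1) | p2:(3,4)->(4,4) | p3:(3,0)->(4,0)
Step 2: p0:(2,4)->(3,4) | p1:(2,1)->(3,1) | p2:(4,4)->(4,3) | p3:(4,0)->(4,1)->EXIT
Step 3: p0:(3,4)->(4,4) | p1:(3,1)->(4,1)->EXIT | p2:(4,3)->(4,2) | p3:escaped
Step 4: p0:(4,4)->(4,3) | p1:escaped | p2:(4,2)->(4,1)->EXIT | p3:escaped
Step 5: p0:(4,3)->(4,2) | p1:escaped | p2:escaped | p3:escaped
Step 6: p0:(4,2)->(4,1)->EXIT | p1:escaped | p2:escaped | p3:escaped

ESCAPED ESCAPED ESCAPED ESCAPED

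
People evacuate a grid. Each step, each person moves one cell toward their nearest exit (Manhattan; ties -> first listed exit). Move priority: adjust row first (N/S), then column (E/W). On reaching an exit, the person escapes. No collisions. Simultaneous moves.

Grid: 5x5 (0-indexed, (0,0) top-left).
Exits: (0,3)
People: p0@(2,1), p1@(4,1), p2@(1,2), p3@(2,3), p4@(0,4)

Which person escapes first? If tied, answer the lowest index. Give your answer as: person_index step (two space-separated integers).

Step 1: p0:(2,1)->(1,1) | p1:(4,1)->(3,1) | p2:(1,2)->(0,2) | p3:(2,3)->(1,3) | p4:(0,4)->(0,3)->EXIT
Step 2: p0:(1,1)->(0,1) | p1:(3,1)->(2,1) | p2:(0,2)->(0,3)->EXIT | p3:(1,3)->(0,3)->EXIT | p4:escaped
Step 3: p0:(0,1)->(0,2) | p1:(2,1)->(1,1) | p2:escaped | p3:escaped | p4:escaped
Step 4: p0:(0,2)->(0,3)->EXIT | p1:(1,1)->(0,1) | p2:escaped | p3:escaped | p4:escaped
Step 5: p0:escaped | p1:(0,1)->(0,2) | p2:escaped | p3:escaped | p4:escaped
Step 6: p0:escaped | p1:(0,2)->(0,3)->EXIT | p2:escaped | p3:escaped | p4:escaped
Exit steps: [4, 6, 2, 2, 1]
First to escape: p4 at step 1

Answer: 4 1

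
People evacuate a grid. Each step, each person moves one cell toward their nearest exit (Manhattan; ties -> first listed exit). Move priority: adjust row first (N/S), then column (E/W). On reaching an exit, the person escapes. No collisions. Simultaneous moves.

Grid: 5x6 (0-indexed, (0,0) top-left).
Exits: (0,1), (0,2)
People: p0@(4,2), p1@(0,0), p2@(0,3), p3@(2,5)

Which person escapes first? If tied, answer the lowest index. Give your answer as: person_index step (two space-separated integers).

Answer: 1 1

Derivation:
Step 1: p0:(4,2)->(3,2) | p1:(0,0)->(0,1)->EXIT | p2:(0,3)->(0,2)->EXIT | p3:(2,5)->(1,5)
Step 2: p0:(3,2)->(2,2) | p1:escaped | p2:escaped | p3:(1,5)->(0,5)
Step 3: p0:(2,2)->(1,2) | p1:escaped | p2:escaped | p3:(0,5)->(0,4)
Step 4: p0:(1,2)->(0,2)->EXIT | p1:escaped | p2:escaped | p3:(0,4)->(0,3)
Step 5: p0:escaped | p1:escaped | p2:escaped | p3:(0,3)->(0,2)->EXIT
Exit steps: [4, 1, 1, 5]
First to escape: p1 at step 1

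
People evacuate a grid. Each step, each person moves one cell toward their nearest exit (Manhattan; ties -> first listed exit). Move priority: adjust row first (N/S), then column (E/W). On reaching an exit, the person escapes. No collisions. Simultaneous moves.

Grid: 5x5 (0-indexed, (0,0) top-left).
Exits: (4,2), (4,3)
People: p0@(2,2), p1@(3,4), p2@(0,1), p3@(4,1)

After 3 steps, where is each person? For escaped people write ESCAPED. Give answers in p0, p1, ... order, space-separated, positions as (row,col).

Step 1: p0:(2,2)->(3,2) | p1:(3,4)->(4,4) | p2:(0,1)->(1,1) | p3:(4,1)->(4,2)->EXIT
Step 2: p0:(3,2)->(4,2)->EXIT | p1:(4,4)->(4,3)->EXIT | p2:(1,1)->(2,1) | p3:escaped
Step 3: p0:escaped | p1:escaped | p2:(2,1)->(3,1) | p3:escaped

ESCAPED ESCAPED (3,1) ESCAPED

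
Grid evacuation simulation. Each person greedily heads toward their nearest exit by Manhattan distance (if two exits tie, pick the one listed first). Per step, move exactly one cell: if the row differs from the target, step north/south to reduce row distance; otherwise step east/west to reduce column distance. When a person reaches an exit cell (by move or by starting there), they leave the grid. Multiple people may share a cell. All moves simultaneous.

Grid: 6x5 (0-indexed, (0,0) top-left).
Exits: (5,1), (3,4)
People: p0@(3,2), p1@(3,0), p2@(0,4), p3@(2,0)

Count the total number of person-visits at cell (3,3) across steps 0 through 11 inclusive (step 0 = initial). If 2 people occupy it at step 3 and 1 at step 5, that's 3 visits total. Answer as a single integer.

Step 0: p0@(3,2) p1@(3,0) p2@(0,4) p3@(2,0) -> at (3,3): 0 [-], cum=0
Step 1: p0@(3,3) p1@(4,0) p2@(1,4) p3@(3,0) -> at (3,3): 1 [p0], cum=1
Step 2: p0@ESC p1@(5,0) p2@(2,4) p3@(4,0) -> at (3,3): 0 [-], cum=1
Step 3: p0@ESC p1@ESC p2@ESC p3@(5,0) -> at (3,3): 0 [-], cum=1
Step 4: p0@ESC p1@ESC p2@ESC p3@ESC -> at (3,3): 0 [-], cum=1
Total visits = 1

Answer: 1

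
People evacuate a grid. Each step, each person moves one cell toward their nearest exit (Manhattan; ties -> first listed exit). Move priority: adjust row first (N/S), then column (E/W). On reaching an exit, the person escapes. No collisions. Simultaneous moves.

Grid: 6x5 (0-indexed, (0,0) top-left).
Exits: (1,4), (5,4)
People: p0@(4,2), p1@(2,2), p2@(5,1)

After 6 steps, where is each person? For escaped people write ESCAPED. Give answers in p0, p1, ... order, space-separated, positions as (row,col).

Step 1: p0:(4,2)->(5,2) | p1:(2,2)->(1,2) | p2:(5,1)->(5,2)
Step 2: p0:(5,2)->(5,3) | p1:(1,2)->(1,3) | p2:(5,2)->(5,3)
Step 3: p0:(5,3)->(5,4)->EXIT | p1:(1,3)->(1,4)->EXIT | p2:(5,3)->(5,4)->EXIT

ESCAPED ESCAPED ESCAPED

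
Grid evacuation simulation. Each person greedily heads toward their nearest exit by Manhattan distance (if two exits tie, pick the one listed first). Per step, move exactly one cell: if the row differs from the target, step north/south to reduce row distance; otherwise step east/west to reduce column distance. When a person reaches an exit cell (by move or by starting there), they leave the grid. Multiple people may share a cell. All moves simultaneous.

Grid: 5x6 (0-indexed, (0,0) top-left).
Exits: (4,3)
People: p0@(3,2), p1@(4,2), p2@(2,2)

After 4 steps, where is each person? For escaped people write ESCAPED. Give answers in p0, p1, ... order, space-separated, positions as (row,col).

Step 1: p0:(3,2)->(4,2) | p1:(4,2)->(4,3)->EXIT | p2:(2,2)->(3,2)
Step 2: p0:(4,2)->(4,3)->EXIT | p1:escaped | p2:(3,2)->(4,2)
Step 3: p0:escaped | p1:escaped | p2:(4,2)->(4,3)->EXIT

ESCAPED ESCAPED ESCAPED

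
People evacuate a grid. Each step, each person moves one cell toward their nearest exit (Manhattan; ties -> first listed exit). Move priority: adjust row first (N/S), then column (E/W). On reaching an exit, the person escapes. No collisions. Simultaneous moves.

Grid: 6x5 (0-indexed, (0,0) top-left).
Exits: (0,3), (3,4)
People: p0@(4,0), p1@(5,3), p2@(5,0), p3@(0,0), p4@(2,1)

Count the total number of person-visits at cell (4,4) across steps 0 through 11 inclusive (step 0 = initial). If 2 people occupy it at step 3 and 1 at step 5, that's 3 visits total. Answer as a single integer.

Step 0: p0@(4,0) p1@(5,3) p2@(5,0) p3@(0,0) p4@(2,1) -> at (4,4): 0 [-], cum=0
Step 1: p0@(3,0) p1@(4,3) p2@(4,0) p3@(0,1) p4@(1,1) -> at (4,4): 0 [-], cum=0
Step 2: p0@(3,1) p1@(3,3) p2@(3,0) p3@(0,2) p4@(0,1) -> at (4,4): 0 [-], cum=0
Step 3: p0@(3,2) p1@ESC p2@(3,1) p3@ESC p4@(0,2) -> at (4,4): 0 [-], cum=0
Step 4: p0@(3,3) p1@ESC p2@(3,2) p3@ESC p4@ESC -> at (4,4): 0 [-], cum=0
Step 5: p0@ESC p1@ESC p2@(3,3) p3@ESC p4@ESC -> at (4,4): 0 [-], cum=0
Step 6: p0@ESC p1@ESC p2@ESC p3@ESC p4@ESC -> at (4,4): 0 [-], cum=0
Total visits = 0

Answer: 0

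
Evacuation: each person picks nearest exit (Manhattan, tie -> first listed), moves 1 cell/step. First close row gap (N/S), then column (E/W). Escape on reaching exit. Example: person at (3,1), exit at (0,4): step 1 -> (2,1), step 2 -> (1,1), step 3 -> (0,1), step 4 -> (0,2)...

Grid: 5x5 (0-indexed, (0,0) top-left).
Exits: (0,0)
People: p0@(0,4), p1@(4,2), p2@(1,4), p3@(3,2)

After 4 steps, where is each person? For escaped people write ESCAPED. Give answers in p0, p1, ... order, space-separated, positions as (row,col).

Step 1: p0:(0,4)->(0,3) | p1:(4,2)->(3,2) | p2:(1,4)->(0,4) | p3:(3,2)->(2,2)
Step 2: p0:(0,3)->(0,2) | p1:(3,2)->(2,2) | p2:(0,4)->(0,3) | p3:(2,2)->(1,2)
Step 3: p0:(0,2)->(0,1) | p1:(2,2)->(1,2) | p2:(0,3)->(0,2) | p3:(1,2)->(0,2)
Step 4: p0:(0,1)->(0,0)->EXIT | p1:(1,2)->(0,2) | p2:(0,2)->(0,1) | p3:(0,2)->(0,1)

ESCAPED (0,2) (0,1) (0,1)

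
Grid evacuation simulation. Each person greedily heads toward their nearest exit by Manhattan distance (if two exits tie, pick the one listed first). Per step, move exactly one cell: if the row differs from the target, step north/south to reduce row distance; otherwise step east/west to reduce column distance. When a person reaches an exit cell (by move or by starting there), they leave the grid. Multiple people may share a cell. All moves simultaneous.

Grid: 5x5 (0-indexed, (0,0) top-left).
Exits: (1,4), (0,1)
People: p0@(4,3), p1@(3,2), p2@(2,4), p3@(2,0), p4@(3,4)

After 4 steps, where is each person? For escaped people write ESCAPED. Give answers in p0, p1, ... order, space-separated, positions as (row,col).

Step 1: p0:(4,3)->(3,3) | p1:(3,2)->(2,2) | p2:(2,4)->(1,4)->EXIT | p3:(2,0)->(1,0) | p4:(3,4)->(2,4)
Step 2: p0:(3,3)->(2,3) | p1:(2,2)->(1,2) | p2:escaped | p3:(1,0)->(0,0) | p4:(2,4)->(1,4)->EXIT
Step 3: p0:(2,3)->(1,3) | p1:(1,2)->(1,3) | p2:escaped | p3:(0,0)->(0,1)->EXIT | p4:escaped
Step 4: p0:(1,3)->(1,4)->EXIT | p1:(1,3)->(1,4)->EXIT | p2:escaped | p3:escaped | p4:escaped

ESCAPED ESCAPED ESCAPED ESCAPED ESCAPED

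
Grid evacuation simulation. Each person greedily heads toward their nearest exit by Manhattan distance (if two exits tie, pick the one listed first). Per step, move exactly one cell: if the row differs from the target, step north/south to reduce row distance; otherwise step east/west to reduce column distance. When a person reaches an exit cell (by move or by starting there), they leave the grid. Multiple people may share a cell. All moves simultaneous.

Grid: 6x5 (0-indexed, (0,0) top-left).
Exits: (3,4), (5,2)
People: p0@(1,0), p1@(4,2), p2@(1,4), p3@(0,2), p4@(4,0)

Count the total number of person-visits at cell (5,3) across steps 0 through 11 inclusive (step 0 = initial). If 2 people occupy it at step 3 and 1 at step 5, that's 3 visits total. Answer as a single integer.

Step 0: p0@(1,0) p1@(4,2) p2@(1,4) p3@(0,2) p4@(4,0) -> at (5,3): 0 [-], cum=0
Step 1: p0@(2,0) p1@ESC p2@(2,4) p3@(1,2) p4@(5,0) -> at (5,3): 0 [-], cum=0
Step 2: p0@(3,0) p1@ESC p2@ESC p3@(2,2) p4@(5,1) -> at (5,3): 0 [-], cum=0
Step 3: p0@(3,1) p1@ESC p2@ESC p3@(3,2) p4@ESC -> at (5,3): 0 [-], cum=0
Step 4: p0@(3,2) p1@ESC p2@ESC p3@(3,3) p4@ESC -> at (5,3): 0 [-], cum=0
Step 5: p0@(3,3) p1@ESC p2@ESC p3@ESC p4@ESC -> at (5,3): 0 [-], cum=0
Step 6: p0@ESC p1@ESC p2@ESC p3@ESC p4@ESC -> at (5,3): 0 [-], cum=0
Total visits = 0

Answer: 0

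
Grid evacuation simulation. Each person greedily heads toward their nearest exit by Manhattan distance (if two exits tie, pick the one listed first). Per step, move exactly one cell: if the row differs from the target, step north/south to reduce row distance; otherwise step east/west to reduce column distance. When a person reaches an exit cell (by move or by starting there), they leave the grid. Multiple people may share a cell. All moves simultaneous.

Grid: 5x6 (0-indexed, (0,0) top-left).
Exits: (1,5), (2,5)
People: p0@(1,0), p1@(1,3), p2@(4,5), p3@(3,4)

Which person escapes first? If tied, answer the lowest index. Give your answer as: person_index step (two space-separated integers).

Answer: 1 2

Derivation:
Step 1: p0:(1,0)->(1,1) | p1:(1,3)->(1,4) | p2:(4,5)->(3,5) | p3:(3,4)->(2,4)
Step 2: p0:(1,1)->(1,2) | p1:(1,4)->(1,5)->EXIT | p2:(3,5)->(2,5)->EXIT | p3:(2,4)->(2,5)->EXIT
Step 3: p0:(1,2)->(1,3) | p1:escaped | p2:escaped | p3:escaped
Step 4: p0:(1,3)->(1,4) | p1:escaped | p2:escaped | p3:escaped
Step 5: p0:(1,4)->(1,5)->EXIT | p1:escaped | p2:escaped | p3:escaped
Exit steps: [5, 2, 2, 2]
First to escape: p1 at step 2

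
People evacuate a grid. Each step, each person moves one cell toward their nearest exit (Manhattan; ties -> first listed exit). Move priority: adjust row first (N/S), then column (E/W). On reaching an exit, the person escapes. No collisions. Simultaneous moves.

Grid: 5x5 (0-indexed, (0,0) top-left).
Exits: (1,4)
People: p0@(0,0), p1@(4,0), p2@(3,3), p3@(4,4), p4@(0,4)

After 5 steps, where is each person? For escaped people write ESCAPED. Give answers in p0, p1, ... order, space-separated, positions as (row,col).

Step 1: p0:(0,0)->(1,0) | p1:(4,0)->(3,0) | p2:(3,3)->(2,3) | p3:(4,4)->(3,4) | p4:(0,4)->(1,4)->EXIT
Step 2: p0:(1,0)->(1,1) | p1:(3,0)->(2,0) | p2:(2,3)->(1,3) | p3:(3,4)->(2,4) | p4:escaped
Step 3: p0:(1,1)->(1,2) | p1:(2,0)->(1,0) | p2:(1,3)->(1,4)->EXIT | p3:(2,4)->(1,4)->EXIT | p4:escaped
Step 4: p0:(1,2)->(1,3) | p1:(1,0)->(1,1) | p2:escaped | p3:escaped | p4:escaped
Step 5: p0:(1,3)->(1,4)->EXIT | p1:(1,1)->(1,2) | p2:escaped | p3:escaped | p4:escaped

ESCAPED (1,2) ESCAPED ESCAPED ESCAPED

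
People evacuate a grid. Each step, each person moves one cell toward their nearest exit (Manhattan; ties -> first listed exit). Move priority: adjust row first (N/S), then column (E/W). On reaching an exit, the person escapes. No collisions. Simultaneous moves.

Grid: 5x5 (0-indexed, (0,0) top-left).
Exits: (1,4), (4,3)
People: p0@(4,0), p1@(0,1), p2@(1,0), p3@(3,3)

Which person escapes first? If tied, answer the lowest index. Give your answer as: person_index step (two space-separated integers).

Answer: 3 1

Derivation:
Step 1: p0:(4,0)->(4,1) | p1:(0,1)->(1,1) | p2:(1,0)->(1,1) | p3:(3,3)->(4,3)->EXIT
Step 2: p0:(4,1)->(4,2) | p1:(1,1)->(1,2) | p2:(1,1)->(1,2) | p3:escaped
Step 3: p0:(4,2)->(4,3)->EXIT | p1:(1,2)->(1,3) | p2:(1,2)->(1,3) | p3:escaped
Step 4: p0:escaped | p1:(1,3)->(1,4)->EXIT | p2:(1,3)->(1,4)->EXIT | p3:escaped
Exit steps: [3, 4, 4, 1]
First to escape: p3 at step 1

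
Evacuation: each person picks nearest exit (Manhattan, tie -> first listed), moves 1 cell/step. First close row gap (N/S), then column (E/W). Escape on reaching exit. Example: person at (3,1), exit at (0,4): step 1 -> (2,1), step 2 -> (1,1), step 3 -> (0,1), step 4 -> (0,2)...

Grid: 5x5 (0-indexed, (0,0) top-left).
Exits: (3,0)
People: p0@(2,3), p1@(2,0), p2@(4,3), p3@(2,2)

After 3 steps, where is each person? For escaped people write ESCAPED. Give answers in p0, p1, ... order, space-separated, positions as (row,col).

Step 1: p0:(2,3)->(3,3) | p1:(2,0)->(3,0)->EXIT | p2:(4,3)->(3,3) | p3:(2,2)->(3,2)
Step 2: p0:(3,3)->(3,2) | p1:escaped | p2:(3,3)->(3,2) | p3:(3,2)->(3,1)
Step 3: p0:(3,2)->(3,1) | p1:escaped | p2:(3,2)->(3,1) | p3:(3,1)->(3,0)->EXIT

(3,1) ESCAPED (3,1) ESCAPED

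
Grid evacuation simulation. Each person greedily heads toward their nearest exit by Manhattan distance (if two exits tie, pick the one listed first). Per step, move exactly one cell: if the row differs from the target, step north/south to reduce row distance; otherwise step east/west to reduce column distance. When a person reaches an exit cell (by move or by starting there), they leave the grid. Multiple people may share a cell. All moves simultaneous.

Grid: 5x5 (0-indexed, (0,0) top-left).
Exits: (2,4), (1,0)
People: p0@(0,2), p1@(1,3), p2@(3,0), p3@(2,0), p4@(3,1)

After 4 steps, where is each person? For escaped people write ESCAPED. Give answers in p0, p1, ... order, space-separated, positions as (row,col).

Step 1: p0:(0,2)->(1,2) | p1:(1,3)->(2,3) | p2:(3,0)->(2,0) | p3:(2,0)->(1,0)->EXIT | p4:(3,1)->(2,1)
Step 2: p0:(1,2)->(1,1) | p1:(2,3)->(2,4)->EXIT | p2:(2,0)->(1,0)->EXIT | p3:escaped | p4:(2,1)->(1,1)
Step 3: p0:(1,1)->(1,0)->EXIT | p1:escaped | p2:escaped | p3:escaped | p4:(1,1)->(1,0)->EXIT

ESCAPED ESCAPED ESCAPED ESCAPED ESCAPED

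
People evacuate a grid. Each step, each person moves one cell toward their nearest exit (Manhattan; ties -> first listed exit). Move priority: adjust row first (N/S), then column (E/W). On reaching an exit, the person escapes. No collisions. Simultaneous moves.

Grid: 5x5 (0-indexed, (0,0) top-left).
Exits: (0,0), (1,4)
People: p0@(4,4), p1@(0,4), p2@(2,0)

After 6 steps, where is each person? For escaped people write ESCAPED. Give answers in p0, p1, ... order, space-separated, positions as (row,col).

Step 1: p0:(4,4)->(3,4) | p1:(0,4)->(1,4)->EXIT | p2:(2,0)->(1,0)
Step 2: p0:(3,4)->(2,4) | p1:escaped | p2:(1,0)->(0,0)->EXIT
Step 3: p0:(2,4)->(1,4)->EXIT | p1:escaped | p2:escaped

ESCAPED ESCAPED ESCAPED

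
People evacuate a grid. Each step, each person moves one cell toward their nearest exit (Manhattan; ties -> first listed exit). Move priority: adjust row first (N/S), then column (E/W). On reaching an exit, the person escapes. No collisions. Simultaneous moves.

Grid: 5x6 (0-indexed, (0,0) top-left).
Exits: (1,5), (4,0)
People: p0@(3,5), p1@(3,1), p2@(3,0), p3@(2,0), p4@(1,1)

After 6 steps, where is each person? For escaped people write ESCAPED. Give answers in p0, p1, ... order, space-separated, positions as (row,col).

Step 1: p0:(3,5)->(2,5) | p1:(3,1)->(4,1) | p2:(3,0)->(4,0)->EXIT | p3:(2,0)->(3,0) | p4:(1,1)->(1,2)
Step 2: p0:(2,5)->(1,5)->EXIT | p1:(4,1)->(4,0)->EXIT | p2:escaped | p3:(3,0)->(4,0)->EXIT | p4:(1,2)->(1,3)
Step 3: p0:escaped | p1:escaped | p2:escaped | p3:escaped | p4:(1,3)->(1,4)
Step 4: p0:escaped | p1:escaped | p2:escaped | p3:escaped | p4:(1,4)->(1,5)->EXIT

ESCAPED ESCAPED ESCAPED ESCAPED ESCAPED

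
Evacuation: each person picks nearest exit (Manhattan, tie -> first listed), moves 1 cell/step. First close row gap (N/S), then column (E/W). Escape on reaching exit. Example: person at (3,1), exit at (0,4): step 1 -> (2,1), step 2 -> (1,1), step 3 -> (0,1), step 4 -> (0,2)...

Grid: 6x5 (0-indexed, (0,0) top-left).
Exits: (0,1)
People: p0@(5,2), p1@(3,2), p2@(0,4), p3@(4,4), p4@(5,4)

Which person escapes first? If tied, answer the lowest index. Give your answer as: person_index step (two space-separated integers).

Answer: 2 3

Derivation:
Step 1: p0:(5,2)->(4,2) | p1:(3,2)->(2,2) | p2:(0,4)->(0,3) | p3:(4,4)->(3,4) | p4:(5,4)->(4,4)
Step 2: p0:(4,2)->(3,2) | p1:(2,2)->(1,2) | p2:(0,3)->(0,2) | p3:(3,4)->(2,4) | p4:(4,4)->(3,4)
Step 3: p0:(3,2)->(2,2) | p1:(1,2)->(0,2) | p2:(0,2)->(0,1)->EXIT | p3:(2,4)->(1,4) | p4:(3,4)->(2,4)
Step 4: p0:(2,2)->(1,2) | p1:(0,2)->(0,1)->EXIT | p2:escaped | p3:(1,4)->(0,4) | p4:(2,4)->(1,4)
Step 5: p0:(1,2)->(0,2) | p1:escaped | p2:escaped | p3:(0,4)->(0,3) | p4:(1,4)->(0,4)
Step 6: p0:(0,2)->(0,1)->EXIT | p1:escaped | p2:escaped | p3:(0,3)->(0,2) | p4:(0,4)->(0,3)
Step 7: p0:escaped | p1:escaped | p2:escaped | p3:(0,2)->(0,1)->EXIT | p4:(0,3)->(0,2)
Step 8: p0:escaped | p1:escaped | p2:escaped | p3:escaped | p4:(0,2)->(0,1)->EXIT
Exit steps: [6, 4, 3, 7, 8]
First to escape: p2 at step 3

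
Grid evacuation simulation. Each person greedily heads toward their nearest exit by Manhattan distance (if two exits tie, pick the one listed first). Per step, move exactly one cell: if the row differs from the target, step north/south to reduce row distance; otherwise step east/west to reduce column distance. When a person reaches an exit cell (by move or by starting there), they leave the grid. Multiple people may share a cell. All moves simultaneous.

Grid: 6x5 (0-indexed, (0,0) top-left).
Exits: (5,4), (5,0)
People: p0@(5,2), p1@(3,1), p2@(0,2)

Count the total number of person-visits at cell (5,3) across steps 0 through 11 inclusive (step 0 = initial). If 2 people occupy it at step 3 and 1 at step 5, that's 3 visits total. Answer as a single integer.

Step 0: p0@(5,2) p1@(3,1) p2@(0,2) -> at (5,3): 0 [-], cum=0
Step 1: p0@(5,3) p1@(4,1) p2@(1,2) -> at (5,3): 1 [p0], cum=1
Step 2: p0@ESC p1@(5,1) p2@(2,2) -> at (5,3): 0 [-], cum=1
Step 3: p0@ESC p1@ESC p2@(3,2) -> at (5,3): 0 [-], cum=1
Step 4: p0@ESC p1@ESC p2@(4,2) -> at (5,3): 0 [-], cum=1
Step 5: p0@ESC p1@ESC p2@(5,2) -> at (5,3): 0 [-], cum=1
Step 6: p0@ESC p1@ESC p2@(5,3) -> at (5,3): 1 [p2], cum=2
Step 7: p0@ESC p1@ESC p2@ESC -> at (5,3): 0 [-], cum=2
Total visits = 2

Answer: 2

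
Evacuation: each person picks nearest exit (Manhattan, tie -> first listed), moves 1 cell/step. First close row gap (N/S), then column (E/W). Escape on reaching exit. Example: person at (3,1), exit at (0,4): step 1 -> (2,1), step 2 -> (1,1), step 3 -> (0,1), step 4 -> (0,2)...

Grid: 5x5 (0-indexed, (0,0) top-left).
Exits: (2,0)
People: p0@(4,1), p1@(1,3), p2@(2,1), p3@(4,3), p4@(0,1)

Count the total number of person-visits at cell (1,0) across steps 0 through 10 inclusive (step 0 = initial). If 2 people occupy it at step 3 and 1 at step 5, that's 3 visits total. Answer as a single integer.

Answer: 0

Derivation:
Step 0: p0@(4,1) p1@(1,3) p2@(2,1) p3@(4,3) p4@(0,1) -> at (1,0): 0 [-], cum=0
Step 1: p0@(3,1) p1@(2,3) p2@ESC p3@(3,3) p4@(1,1) -> at (1,0): 0 [-], cum=0
Step 2: p0@(2,1) p1@(2,2) p2@ESC p3@(2,3) p4@(2,1) -> at (1,0): 0 [-], cum=0
Step 3: p0@ESC p1@(2,1) p2@ESC p3@(2,2) p4@ESC -> at (1,0): 0 [-], cum=0
Step 4: p0@ESC p1@ESC p2@ESC p3@(2,1) p4@ESC -> at (1,0): 0 [-], cum=0
Step 5: p0@ESC p1@ESC p2@ESC p3@ESC p4@ESC -> at (1,0): 0 [-], cum=0
Total visits = 0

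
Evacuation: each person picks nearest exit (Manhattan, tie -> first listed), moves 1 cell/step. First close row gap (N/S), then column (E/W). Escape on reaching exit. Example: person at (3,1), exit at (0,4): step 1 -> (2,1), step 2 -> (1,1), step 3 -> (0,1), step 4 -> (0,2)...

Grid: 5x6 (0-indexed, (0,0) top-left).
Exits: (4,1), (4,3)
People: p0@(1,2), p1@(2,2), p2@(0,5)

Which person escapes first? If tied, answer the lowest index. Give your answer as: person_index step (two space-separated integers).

Step 1: p0:(1,2)->(2,2) | p1:(2,2)->(3,2) | p2:(0,5)->(1,5)
Step 2: p0:(2,2)->(3,2) | p1:(3,2)->(4,2) | p2:(1,5)->(2,5)
Step 3: p0:(3,2)->(4,2) | p1:(4,2)->(4,1)->EXIT | p2:(2,5)->(3,5)
Step 4: p0:(4,2)->(4,1)->EXIT | p1:escaped | p2:(3,5)->(4,5)
Step 5: p0:escaped | p1:escaped | p2:(4,5)->(4,4)
Step 6: p0:escaped | p1:escaped | p2:(4,4)->(4,3)->EXIT
Exit steps: [4, 3, 6]
First to escape: p1 at step 3

Answer: 1 3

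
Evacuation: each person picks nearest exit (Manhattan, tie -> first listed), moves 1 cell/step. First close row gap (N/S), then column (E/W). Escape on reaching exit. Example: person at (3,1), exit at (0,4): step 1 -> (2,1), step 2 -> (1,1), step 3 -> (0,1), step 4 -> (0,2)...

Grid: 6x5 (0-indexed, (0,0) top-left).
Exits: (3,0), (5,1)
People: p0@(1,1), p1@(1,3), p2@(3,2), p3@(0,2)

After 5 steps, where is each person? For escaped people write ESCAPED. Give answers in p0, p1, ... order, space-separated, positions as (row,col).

Step 1: p0:(1,1)->(2,1) | p1:(1,3)->(2,3) | p2:(3,2)->(3,1) | p3:(0,2)->(1,2)
Step 2: p0:(2,1)->(3,1) | p1:(2,3)->(3,3) | p2:(3,1)->(3,0)->EXIT | p3:(1,2)->(2,2)
Step 3: p0:(3,1)->(3,0)->EXIT | p1:(3,3)->(3,2) | p2:escaped | p3:(2,2)->(3,2)
Step 4: p0:escaped | p1:(3,2)->(3,1) | p2:escaped | p3:(3,2)->(3,1)
Step 5: p0:escaped | p1:(3,1)->(3,0)->EXIT | p2:escaped | p3:(3,1)->(3,0)->EXIT

ESCAPED ESCAPED ESCAPED ESCAPED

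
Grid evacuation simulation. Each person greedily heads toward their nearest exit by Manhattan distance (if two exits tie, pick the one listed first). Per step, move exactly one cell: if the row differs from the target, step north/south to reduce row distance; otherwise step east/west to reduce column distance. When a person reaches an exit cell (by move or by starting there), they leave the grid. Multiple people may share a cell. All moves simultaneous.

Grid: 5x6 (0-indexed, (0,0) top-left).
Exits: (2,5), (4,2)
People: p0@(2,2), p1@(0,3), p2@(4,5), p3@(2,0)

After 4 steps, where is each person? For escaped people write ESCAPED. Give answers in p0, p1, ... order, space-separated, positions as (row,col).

Step 1: p0:(2,2)->(3,2) | p1:(0,3)->(1,3) | p2:(4,5)->(3,5) | p3:(2,0)->(3,0)
Step 2: p0:(3,2)->(4,2)->EXIT | p1:(1,3)->(2,3) | p2:(3,5)->(2,5)->EXIT | p3:(3,0)->(4,0)
Step 3: p0:escaped | p1:(2,3)->(2,4) | p2:escaped | p3:(4,0)->(4,1)
Step 4: p0:escaped | p1:(2,4)->(2,5)->EXIT | p2:escaped | p3:(4,1)->(4,2)->EXIT

ESCAPED ESCAPED ESCAPED ESCAPED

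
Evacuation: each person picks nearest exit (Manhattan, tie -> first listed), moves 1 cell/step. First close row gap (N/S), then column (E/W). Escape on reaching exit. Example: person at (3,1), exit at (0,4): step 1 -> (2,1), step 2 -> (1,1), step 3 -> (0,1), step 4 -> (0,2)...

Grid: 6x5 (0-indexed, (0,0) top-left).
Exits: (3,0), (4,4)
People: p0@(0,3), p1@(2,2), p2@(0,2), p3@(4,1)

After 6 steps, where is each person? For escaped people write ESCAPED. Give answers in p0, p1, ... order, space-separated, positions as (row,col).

Step 1: p0:(0,3)->(1,3) | p1:(2,2)->(3,2) | p2:(0,2)->(1,2) | p3:(4,1)->(3,1)
Step 2: p0:(1,3)->(2,3) | p1:(3,2)->(3,1) | p2:(1,2)->(2,2) | p3:(3,1)->(3,0)->EXIT
Step 3: p0:(2,3)->(3,3) | p1:(3,1)->(3,0)->EXIT | p2:(2,2)->(3,2) | p3:escaped
Step 4: p0:(3,3)->(4,3) | p1:escaped | p2:(3,2)->(3,1) | p3:escaped
Step 5: p0:(4,3)->(4,4)->EXIT | p1:escaped | p2:(3,1)->(3,0)->EXIT | p3:escaped

ESCAPED ESCAPED ESCAPED ESCAPED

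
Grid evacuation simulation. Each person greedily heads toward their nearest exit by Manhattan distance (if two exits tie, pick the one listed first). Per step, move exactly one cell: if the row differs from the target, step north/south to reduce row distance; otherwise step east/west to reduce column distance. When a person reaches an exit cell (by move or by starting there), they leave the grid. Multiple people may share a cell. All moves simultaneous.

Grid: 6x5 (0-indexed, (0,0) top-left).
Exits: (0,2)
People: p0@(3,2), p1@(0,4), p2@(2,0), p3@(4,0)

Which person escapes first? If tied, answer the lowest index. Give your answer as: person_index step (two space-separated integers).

Step 1: p0:(3,2)->(2,2) | p1:(0,4)->(0,3) | p2:(2,0)->(1,0) | p3:(4,0)->(3,0)
Step 2: p0:(2,2)->(1,2) | p1:(0,3)->(0,2)->EXIT | p2:(1,0)->(0,0) | p3:(3,0)->(2,0)
Step 3: p0:(1,2)->(0,2)->EXIT | p1:escaped | p2:(0,0)->(0,1) | p3:(2,0)->(1,0)
Step 4: p0:escaped | p1:escaped | p2:(0,1)->(0,2)->EXIT | p3:(1,0)->(0,0)
Step 5: p0:escaped | p1:escaped | p2:escaped | p3:(0,0)->(0,1)
Step 6: p0:escaped | p1:escaped | p2:escaped | p3:(0,1)->(0,2)->EXIT
Exit steps: [3, 2, 4, 6]
First to escape: p1 at step 2

Answer: 1 2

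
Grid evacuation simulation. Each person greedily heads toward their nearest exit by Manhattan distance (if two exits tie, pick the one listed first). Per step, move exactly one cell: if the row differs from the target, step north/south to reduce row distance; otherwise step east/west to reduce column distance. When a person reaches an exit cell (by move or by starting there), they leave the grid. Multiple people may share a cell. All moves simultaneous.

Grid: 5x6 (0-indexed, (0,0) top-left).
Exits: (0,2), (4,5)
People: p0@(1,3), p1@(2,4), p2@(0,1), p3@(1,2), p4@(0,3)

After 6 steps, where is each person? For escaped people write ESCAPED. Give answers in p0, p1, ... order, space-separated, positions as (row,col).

Step 1: p0:(1,3)->(0,3) | p1:(2,4)->(3,4) | p2:(0,1)->(0,2)->EXIT | p3:(1,2)->(0,2)->EXIT | p4:(0,3)->(0,2)->EXIT
Step 2: p0:(0,3)->(0,2)->EXIT | p1:(3,4)->(4,4) | p2:escaped | p3:escaped | p4:escaped
Step 3: p0:escaped | p1:(4,4)->(4,5)->EXIT | p2:escaped | p3:escaped | p4:escaped

ESCAPED ESCAPED ESCAPED ESCAPED ESCAPED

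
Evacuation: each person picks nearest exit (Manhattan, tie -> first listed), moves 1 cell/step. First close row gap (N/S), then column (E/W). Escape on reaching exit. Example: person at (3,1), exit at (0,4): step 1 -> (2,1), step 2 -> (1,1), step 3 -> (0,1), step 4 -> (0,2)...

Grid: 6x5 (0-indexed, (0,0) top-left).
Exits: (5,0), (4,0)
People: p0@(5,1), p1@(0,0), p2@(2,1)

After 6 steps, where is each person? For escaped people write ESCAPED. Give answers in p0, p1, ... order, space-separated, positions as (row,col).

Step 1: p0:(5,1)->(5,0)->EXIT | p1:(0,0)->(1,0) | p2:(2,1)->(3,1)
Step 2: p0:escaped | p1:(1,0)->(2,0) | p2:(3,1)->(4,1)
Step 3: p0:escaped | p1:(2,0)->(3,0) | p2:(4,1)->(4,0)->EXIT
Step 4: p0:escaped | p1:(3,0)->(4,0)->EXIT | p2:escaped

ESCAPED ESCAPED ESCAPED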